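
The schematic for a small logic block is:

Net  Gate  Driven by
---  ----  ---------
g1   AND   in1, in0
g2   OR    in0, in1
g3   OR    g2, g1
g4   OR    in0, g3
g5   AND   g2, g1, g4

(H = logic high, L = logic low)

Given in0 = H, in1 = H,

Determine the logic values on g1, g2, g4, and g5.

g1 = H, g2 = H, g4 = H, g5 = H

g1 = in1 AND in0 = H AND H = H
g2 = in0 OR in1 = H OR H = H
g3 = g2 OR g1 = H OR H = H
g4 = in0 OR g3 = H OR H = H
g5 = g2 AND g1 AND g4 = H AND H AND H = H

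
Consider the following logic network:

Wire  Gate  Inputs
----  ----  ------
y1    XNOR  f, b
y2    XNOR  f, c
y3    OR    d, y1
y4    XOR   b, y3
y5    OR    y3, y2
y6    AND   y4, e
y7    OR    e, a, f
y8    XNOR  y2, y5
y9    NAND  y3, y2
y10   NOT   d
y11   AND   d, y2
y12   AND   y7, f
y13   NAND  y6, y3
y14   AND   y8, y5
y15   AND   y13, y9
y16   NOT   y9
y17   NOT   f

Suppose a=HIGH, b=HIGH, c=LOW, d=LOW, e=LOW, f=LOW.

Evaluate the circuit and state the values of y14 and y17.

y14 = HIGH, y17 = HIGH

y1 = f XNOR b = LOW XNOR HIGH = LOW
y2 = f XNOR c = LOW XNOR LOW = HIGH
y3 = d OR y1 = LOW OR LOW = LOW
y5 = y3 OR y2 = LOW OR HIGH = HIGH
y8 = y2 XNOR y5 = HIGH XNOR HIGH = HIGH
y14 = y8 AND y5 = HIGH AND HIGH = HIGH
y17 = NOT f = NOT LOW = HIGH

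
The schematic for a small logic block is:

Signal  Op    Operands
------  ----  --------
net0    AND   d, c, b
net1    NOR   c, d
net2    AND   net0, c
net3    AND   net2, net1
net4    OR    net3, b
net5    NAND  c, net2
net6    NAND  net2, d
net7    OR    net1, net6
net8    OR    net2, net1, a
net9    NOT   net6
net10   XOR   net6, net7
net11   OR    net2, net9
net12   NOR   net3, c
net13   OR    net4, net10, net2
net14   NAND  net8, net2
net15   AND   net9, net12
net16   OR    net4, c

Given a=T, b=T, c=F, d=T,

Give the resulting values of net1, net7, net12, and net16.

net1 = F, net7 = T, net12 = T, net16 = T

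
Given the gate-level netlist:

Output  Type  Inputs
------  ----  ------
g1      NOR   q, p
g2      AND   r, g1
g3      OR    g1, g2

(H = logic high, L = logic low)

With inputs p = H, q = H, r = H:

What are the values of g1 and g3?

g1 = L  g3 = L

g1 = q NOR p = H NOR H = L
g2 = r AND g1 = H AND L = L
g3 = g1 OR g2 = L OR L = L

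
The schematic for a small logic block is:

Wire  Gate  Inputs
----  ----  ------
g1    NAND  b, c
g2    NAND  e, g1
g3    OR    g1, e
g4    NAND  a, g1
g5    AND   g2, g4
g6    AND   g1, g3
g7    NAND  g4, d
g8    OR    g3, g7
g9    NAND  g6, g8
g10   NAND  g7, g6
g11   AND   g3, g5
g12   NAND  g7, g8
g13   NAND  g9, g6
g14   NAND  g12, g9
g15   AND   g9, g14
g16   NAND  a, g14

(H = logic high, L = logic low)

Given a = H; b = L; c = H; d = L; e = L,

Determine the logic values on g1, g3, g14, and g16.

g1 = H  g3 = H  g14 = H  g16 = L

g1 = b NAND c = L NAND H = H
g3 = g1 OR e = H OR L = H
g4 = a NAND g1 = H NAND H = L
g6 = g1 AND g3 = H AND H = H
g7 = g4 NAND d = L NAND L = H
g8 = g3 OR g7 = H OR H = H
g9 = g6 NAND g8 = H NAND H = L
g12 = g7 NAND g8 = H NAND H = L
g14 = g12 NAND g9 = L NAND L = H
g16 = a NAND g14 = H NAND H = L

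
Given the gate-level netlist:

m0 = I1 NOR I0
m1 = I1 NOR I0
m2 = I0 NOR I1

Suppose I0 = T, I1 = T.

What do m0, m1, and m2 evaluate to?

m0 = I1 NOR I0 = T NOR T = F
m1 = I1 NOR I0 = T NOR T = F
m2 = I0 NOR I1 = T NOR T = F

m0 = F  m1 = F  m2 = F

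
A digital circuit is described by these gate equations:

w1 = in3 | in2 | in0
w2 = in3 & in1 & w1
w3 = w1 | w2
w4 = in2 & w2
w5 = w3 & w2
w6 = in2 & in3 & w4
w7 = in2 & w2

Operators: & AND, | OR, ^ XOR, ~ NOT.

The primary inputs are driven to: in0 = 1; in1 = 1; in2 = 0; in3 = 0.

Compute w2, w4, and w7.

w1 = in3 OR in2 OR in0 = 0 OR 0 OR 1 = 1
w2 = in3 AND in1 AND w1 = 0 AND 1 AND 1 = 0
w4 = in2 AND w2 = 0 AND 0 = 0
w7 = in2 AND w2 = 0 AND 0 = 0

w2 = 0; w4 = 0; w7 = 0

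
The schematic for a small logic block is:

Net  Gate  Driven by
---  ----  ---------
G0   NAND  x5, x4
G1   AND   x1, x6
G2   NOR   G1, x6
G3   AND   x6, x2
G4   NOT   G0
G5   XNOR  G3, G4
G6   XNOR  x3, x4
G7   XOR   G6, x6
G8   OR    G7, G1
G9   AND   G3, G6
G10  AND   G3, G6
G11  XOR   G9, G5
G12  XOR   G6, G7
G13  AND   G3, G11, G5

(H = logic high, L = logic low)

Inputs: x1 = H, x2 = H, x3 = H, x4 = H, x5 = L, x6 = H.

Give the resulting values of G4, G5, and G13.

G4 = L, G5 = L, G13 = L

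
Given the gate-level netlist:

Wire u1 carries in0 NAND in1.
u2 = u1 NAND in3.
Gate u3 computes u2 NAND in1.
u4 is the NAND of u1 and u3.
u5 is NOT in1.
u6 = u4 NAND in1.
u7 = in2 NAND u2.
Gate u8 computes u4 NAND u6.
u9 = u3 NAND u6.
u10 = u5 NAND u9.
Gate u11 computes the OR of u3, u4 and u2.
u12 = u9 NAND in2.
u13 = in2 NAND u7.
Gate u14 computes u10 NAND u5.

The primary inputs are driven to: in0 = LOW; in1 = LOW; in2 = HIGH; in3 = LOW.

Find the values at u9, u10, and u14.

u9 = LOW, u10 = HIGH, u14 = LOW

u1 = in0 NAND in1 = LOW NAND LOW = HIGH
u2 = u1 NAND in3 = HIGH NAND LOW = HIGH
u3 = u2 NAND in1 = HIGH NAND LOW = HIGH
u4 = u1 NAND u3 = HIGH NAND HIGH = LOW
u5 = NOT in1 = NOT LOW = HIGH
u6 = u4 NAND in1 = LOW NAND LOW = HIGH
u9 = u3 NAND u6 = HIGH NAND HIGH = LOW
u10 = u5 NAND u9 = HIGH NAND LOW = HIGH
u14 = u10 NAND u5 = HIGH NAND HIGH = LOW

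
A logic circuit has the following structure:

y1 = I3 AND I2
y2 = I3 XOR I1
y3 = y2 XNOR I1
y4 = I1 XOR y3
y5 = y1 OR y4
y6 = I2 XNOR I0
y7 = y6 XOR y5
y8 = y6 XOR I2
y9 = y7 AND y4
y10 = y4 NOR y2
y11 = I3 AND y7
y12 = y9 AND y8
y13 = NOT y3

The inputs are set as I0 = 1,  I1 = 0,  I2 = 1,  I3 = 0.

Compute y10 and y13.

y10 = 0; y13 = 0

y2 = I3 XOR I1 = 0 XOR 0 = 0
y3 = y2 XNOR I1 = 0 XNOR 0 = 1
y4 = I1 XOR y3 = 0 XOR 1 = 1
y10 = y4 NOR y2 = 1 NOR 0 = 0
y13 = NOT y3 = NOT 1 = 0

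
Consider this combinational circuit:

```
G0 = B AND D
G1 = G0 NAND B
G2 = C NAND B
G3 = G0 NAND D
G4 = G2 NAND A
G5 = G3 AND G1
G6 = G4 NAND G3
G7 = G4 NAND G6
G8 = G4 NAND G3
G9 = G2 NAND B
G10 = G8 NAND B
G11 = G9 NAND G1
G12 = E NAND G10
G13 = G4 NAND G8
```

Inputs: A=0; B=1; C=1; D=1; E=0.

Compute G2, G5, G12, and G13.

G2 = 0, G5 = 0, G12 = 1, G13 = 0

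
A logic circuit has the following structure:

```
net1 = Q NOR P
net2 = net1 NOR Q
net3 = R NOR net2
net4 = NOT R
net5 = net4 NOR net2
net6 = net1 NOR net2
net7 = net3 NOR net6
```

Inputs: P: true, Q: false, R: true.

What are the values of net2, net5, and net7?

net2 = true, net5 = false, net7 = true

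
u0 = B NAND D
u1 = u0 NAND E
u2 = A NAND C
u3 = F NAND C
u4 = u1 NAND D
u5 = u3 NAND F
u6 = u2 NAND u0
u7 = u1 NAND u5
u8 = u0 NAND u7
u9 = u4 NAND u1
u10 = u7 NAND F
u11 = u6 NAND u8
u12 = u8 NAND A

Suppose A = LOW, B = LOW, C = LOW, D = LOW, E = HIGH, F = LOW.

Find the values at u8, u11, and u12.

u8 = LOW, u11 = HIGH, u12 = HIGH

u0 = B NAND D = LOW NAND LOW = HIGH
u1 = u0 NAND E = HIGH NAND HIGH = LOW
u2 = A NAND C = LOW NAND LOW = HIGH
u3 = F NAND C = LOW NAND LOW = HIGH
u5 = u3 NAND F = HIGH NAND LOW = HIGH
u6 = u2 NAND u0 = HIGH NAND HIGH = LOW
u7 = u1 NAND u5 = LOW NAND HIGH = HIGH
u8 = u0 NAND u7 = HIGH NAND HIGH = LOW
u11 = u6 NAND u8 = LOW NAND LOW = HIGH
u12 = u8 NAND A = LOW NAND LOW = HIGH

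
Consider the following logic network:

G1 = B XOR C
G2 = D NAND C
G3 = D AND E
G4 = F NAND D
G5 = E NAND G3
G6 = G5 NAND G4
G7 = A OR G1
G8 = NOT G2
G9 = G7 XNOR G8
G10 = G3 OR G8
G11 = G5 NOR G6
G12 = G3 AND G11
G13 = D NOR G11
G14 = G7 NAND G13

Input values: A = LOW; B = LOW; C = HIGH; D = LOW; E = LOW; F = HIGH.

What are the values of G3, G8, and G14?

G1 = B XOR C = LOW XOR HIGH = HIGH
G2 = D NAND C = LOW NAND HIGH = HIGH
G3 = D AND E = LOW AND LOW = LOW
G4 = F NAND D = HIGH NAND LOW = HIGH
G5 = E NAND G3 = LOW NAND LOW = HIGH
G6 = G5 NAND G4 = HIGH NAND HIGH = LOW
G7 = A OR G1 = LOW OR HIGH = HIGH
G8 = NOT G2 = NOT HIGH = LOW
G11 = G5 NOR G6 = HIGH NOR LOW = LOW
G13 = D NOR G11 = LOW NOR LOW = HIGH
G14 = G7 NAND G13 = HIGH NAND HIGH = LOW

G3 = LOW, G8 = LOW, G14 = LOW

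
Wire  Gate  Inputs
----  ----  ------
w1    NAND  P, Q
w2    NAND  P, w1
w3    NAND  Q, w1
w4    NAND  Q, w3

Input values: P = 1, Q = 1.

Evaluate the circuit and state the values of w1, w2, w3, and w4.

w1 = 0, w2 = 1, w3 = 1, w4 = 0

w1 = P NAND Q = 1 NAND 1 = 0
w2 = P NAND w1 = 1 NAND 0 = 1
w3 = Q NAND w1 = 1 NAND 0 = 1
w4 = Q NAND w3 = 1 NAND 1 = 0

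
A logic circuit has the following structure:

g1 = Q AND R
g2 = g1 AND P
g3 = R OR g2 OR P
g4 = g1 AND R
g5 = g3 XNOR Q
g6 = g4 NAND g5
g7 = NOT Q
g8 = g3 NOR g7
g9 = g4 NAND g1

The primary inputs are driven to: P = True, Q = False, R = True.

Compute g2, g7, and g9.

g2 = False, g7 = True, g9 = True

g1 = Q AND R = False AND True = False
g2 = g1 AND P = False AND True = False
g4 = g1 AND R = False AND True = False
g7 = NOT Q = NOT False = True
g9 = g4 NAND g1 = False NAND False = True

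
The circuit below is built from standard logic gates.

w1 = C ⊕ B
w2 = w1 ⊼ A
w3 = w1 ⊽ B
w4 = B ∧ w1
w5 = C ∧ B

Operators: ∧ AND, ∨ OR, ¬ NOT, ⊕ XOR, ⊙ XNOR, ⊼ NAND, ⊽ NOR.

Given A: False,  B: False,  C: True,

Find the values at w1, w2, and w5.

w1 = True; w2 = True; w5 = False

w1 = C XOR B = True XOR False = True
w2 = w1 NAND A = True NAND False = True
w5 = C AND B = True AND False = False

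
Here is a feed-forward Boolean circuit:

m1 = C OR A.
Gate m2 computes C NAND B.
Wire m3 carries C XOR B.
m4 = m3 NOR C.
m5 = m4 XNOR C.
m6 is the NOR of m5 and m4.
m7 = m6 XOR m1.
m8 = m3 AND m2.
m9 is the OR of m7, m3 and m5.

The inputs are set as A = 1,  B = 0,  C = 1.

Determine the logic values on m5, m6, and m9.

m5 = 0, m6 = 1, m9 = 1

m1 = C OR A = 1 OR 1 = 1
m3 = C XOR B = 1 XOR 0 = 1
m4 = m3 NOR C = 1 NOR 1 = 0
m5 = m4 XNOR C = 0 XNOR 1 = 0
m6 = m5 NOR m4 = 0 NOR 0 = 1
m7 = m6 XOR m1 = 1 XOR 1 = 0
m9 = m7 OR m3 OR m5 = 0 OR 1 OR 0 = 1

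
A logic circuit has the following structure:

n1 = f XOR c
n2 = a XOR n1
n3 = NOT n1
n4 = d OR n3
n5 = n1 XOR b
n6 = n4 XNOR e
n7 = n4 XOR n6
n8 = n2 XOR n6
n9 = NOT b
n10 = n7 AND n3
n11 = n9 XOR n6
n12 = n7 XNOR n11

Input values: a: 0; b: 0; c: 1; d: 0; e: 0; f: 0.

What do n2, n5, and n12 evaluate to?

n2 = 1  n5 = 1  n12 = 0

n1 = f XOR c = 0 XOR 1 = 1
n2 = a XOR n1 = 0 XOR 1 = 1
n3 = NOT n1 = NOT 1 = 0
n4 = d OR n3 = 0 OR 0 = 0
n5 = n1 XOR b = 1 XOR 0 = 1
n6 = n4 XNOR e = 0 XNOR 0 = 1
n7 = n4 XOR n6 = 0 XOR 1 = 1
n9 = NOT b = NOT 0 = 1
n11 = n9 XOR n6 = 1 XOR 1 = 0
n12 = n7 XNOR n11 = 1 XNOR 0 = 0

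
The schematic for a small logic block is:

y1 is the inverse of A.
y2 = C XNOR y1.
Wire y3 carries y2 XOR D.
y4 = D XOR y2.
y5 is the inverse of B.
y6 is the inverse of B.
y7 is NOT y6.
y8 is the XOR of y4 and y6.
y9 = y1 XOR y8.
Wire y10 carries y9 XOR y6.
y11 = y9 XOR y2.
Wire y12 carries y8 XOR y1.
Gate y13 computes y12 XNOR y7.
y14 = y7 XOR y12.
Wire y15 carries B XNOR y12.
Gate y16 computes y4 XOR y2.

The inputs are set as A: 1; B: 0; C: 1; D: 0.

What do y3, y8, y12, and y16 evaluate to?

y1 = NOT A = NOT 1 = 0
y2 = C XNOR y1 = 1 XNOR 0 = 0
y3 = y2 XOR D = 0 XOR 0 = 0
y4 = D XOR y2 = 0 XOR 0 = 0
y6 = NOT B = NOT 0 = 1
y8 = y4 XOR y6 = 0 XOR 1 = 1
y12 = y8 XOR y1 = 1 XOR 0 = 1
y16 = y4 XOR y2 = 0 XOR 0 = 0

y3 = 0, y8 = 1, y12 = 1, y16 = 0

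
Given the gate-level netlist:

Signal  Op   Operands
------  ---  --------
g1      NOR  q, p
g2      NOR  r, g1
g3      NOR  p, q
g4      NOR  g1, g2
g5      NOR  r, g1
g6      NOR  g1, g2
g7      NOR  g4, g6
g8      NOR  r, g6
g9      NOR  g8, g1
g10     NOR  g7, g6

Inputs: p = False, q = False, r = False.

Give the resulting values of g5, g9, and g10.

g1 = q NOR p = False NOR False = True
g2 = r NOR g1 = False NOR True = False
g4 = g1 NOR g2 = True NOR False = False
g5 = r NOR g1 = False NOR True = False
g6 = g1 NOR g2 = True NOR False = False
g7 = g4 NOR g6 = False NOR False = True
g8 = r NOR g6 = False NOR False = True
g9 = g8 NOR g1 = True NOR True = False
g10 = g7 NOR g6 = True NOR False = False

g5 = False  g9 = False  g10 = False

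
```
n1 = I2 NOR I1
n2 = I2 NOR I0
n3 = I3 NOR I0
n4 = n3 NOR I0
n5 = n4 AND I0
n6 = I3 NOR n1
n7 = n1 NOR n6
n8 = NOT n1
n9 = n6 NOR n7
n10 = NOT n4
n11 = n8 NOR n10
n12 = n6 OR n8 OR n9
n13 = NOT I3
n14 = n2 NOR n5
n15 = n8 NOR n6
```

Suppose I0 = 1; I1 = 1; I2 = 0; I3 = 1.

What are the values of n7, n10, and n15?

n7 = 1  n10 = 1  n15 = 0

n1 = I2 NOR I1 = 0 NOR 1 = 0
n3 = I3 NOR I0 = 1 NOR 1 = 0
n4 = n3 NOR I0 = 0 NOR 1 = 0
n6 = I3 NOR n1 = 1 NOR 0 = 0
n7 = n1 NOR n6 = 0 NOR 0 = 1
n8 = NOT n1 = NOT 0 = 1
n10 = NOT n4 = NOT 0 = 1
n15 = n8 NOR n6 = 1 NOR 0 = 0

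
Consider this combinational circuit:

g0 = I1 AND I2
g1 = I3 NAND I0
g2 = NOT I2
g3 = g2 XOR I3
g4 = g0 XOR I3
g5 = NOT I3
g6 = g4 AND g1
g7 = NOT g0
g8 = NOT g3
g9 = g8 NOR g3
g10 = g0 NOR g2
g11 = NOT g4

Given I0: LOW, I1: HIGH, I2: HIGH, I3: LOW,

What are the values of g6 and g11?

g6 = HIGH  g11 = LOW

g0 = I1 AND I2 = HIGH AND HIGH = HIGH
g1 = I3 NAND I0 = LOW NAND LOW = HIGH
g4 = g0 XOR I3 = HIGH XOR LOW = HIGH
g6 = g4 AND g1 = HIGH AND HIGH = HIGH
g11 = NOT g4 = NOT HIGH = LOW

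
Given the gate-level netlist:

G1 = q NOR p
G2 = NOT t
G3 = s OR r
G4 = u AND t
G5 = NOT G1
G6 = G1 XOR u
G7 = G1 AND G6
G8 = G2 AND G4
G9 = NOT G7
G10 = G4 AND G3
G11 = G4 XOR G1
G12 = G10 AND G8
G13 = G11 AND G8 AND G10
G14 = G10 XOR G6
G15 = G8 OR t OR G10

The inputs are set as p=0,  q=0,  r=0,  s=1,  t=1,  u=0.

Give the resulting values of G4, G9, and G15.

G4 = 0  G9 = 0  G15 = 1

G1 = q NOR p = 0 NOR 0 = 1
G2 = NOT t = NOT 1 = 0
G3 = s OR r = 1 OR 0 = 1
G4 = u AND t = 0 AND 1 = 0
G6 = G1 XOR u = 1 XOR 0 = 1
G7 = G1 AND G6 = 1 AND 1 = 1
G8 = G2 AND G4 = 0 AND 0 = 0
G9 = NOT G7 = NOT 1 = 0
G10 = G4 AND G3 = 0 AND 1 = 0
G15 = G8 OR t OR G10 = 0 OR 1 OR 0 = 1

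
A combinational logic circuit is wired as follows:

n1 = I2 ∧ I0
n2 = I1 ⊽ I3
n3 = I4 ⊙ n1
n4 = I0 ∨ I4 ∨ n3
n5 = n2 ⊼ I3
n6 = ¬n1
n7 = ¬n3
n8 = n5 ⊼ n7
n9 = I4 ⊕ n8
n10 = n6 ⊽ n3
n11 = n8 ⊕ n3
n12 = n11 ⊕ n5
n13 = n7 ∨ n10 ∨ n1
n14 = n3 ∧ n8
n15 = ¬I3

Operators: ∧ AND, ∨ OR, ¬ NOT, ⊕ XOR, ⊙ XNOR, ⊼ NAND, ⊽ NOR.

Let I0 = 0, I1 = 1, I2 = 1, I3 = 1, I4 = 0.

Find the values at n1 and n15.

n1 = I2 AND I0 = 1 AND 0 = 0
n15 = NOT I3 = NOT 1 = 0

n1 = 0; n15 = 0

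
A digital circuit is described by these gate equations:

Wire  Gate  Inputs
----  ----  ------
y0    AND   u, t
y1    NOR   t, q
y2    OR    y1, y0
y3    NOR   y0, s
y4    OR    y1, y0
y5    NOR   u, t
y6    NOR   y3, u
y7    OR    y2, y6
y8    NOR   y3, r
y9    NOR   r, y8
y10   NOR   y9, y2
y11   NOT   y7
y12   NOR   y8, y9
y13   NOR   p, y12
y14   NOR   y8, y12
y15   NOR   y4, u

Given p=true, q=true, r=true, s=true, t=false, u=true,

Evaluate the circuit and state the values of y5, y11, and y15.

y0 = u AND t = true AND false = false
y1 = t NOR q = false NOR true = false
y2 = y1 OR y0 = false OR false = false
y3 = y0 NOR s = false NOR true = false
y4 = y1 OR y0 = false OR false = false
y5 = u NOR t = true NOR false = false
y6 = y3 NOR u = false NOR true = false
y7 = y2 OR y6 = false OR false = false
y11 = NOT y7 = NOT false = true
y15 = y4 NOR u = false NOR true = false

y5 = false; y11 = true; y15 = false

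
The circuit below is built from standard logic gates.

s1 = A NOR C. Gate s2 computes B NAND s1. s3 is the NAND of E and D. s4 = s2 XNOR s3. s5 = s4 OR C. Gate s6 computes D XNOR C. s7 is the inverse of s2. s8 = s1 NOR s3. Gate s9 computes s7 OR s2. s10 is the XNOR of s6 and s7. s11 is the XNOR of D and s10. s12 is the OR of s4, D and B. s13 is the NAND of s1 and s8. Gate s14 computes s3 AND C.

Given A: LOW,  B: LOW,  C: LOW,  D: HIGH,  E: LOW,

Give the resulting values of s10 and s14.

s10 = HIGH, s14 = LOW

s1 = A NOR C = LOW NOR LOW = HIGH
s2 = B NAND s1 = LOW NAND HIGH = HIGH
s3 = E NAND D = LOW NAND HIGH = HIGH
s6 = D XNOR C = HIGH XNOR LOW = LOW
s7 = NOT s2 = NOT HIGH = LOW
s10 = s6 XNOR s7 = LOW XNOR LOW = HIGH
s14 = s3 AND C = HIGH AND LOW = LOW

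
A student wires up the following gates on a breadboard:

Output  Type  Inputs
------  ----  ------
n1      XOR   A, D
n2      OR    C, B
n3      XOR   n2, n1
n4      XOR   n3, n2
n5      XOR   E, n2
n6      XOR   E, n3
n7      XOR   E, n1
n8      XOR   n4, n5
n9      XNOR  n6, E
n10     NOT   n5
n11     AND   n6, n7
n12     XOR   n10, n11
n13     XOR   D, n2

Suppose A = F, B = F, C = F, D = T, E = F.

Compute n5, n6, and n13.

n1 = A XOR D = F XOR T = T
n2 = C OR B = F OR F = F
n3 = n2 XOR n1 = F XOR T = T
n5 = E XOR n2 = F XOR F = F
n6 = E XOR n3 = F XOR T = T
n13 = D XOR n2 = T XOR F = T

n5 = F, n6 = T, n13 = T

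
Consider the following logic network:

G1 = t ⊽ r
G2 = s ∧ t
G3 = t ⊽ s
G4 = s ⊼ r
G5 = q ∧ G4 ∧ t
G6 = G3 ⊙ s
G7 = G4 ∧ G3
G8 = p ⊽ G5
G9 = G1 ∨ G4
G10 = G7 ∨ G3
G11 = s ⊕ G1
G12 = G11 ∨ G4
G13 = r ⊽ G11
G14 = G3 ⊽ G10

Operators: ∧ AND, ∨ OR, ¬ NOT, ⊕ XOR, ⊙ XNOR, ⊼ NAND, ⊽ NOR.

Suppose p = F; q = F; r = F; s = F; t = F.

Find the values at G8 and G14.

G8 = T; G14 = F

G3 = t NOR s = F NOR F = T
G4 = s NAND r = F NAND F = T
G5 = q AND G4 AND t = F AND T AND F = F
G7 = G4 AND G3 = T AND T = T
G8 = p NOR G5 = F NOR F = T
G10 = G7 OR G3 = T OR T = T
G14 = G3 NOR G10 = T NOR T = F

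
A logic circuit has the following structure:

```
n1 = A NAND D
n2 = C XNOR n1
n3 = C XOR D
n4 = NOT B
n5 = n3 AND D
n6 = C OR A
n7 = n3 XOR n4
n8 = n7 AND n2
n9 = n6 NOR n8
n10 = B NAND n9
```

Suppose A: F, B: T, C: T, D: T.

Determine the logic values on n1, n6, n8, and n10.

n1 = A NAND D = F NAND T = T
n2 = C XNOR n1 = T XNOR T = T
n3 = C XOR D = T XOR T = F
n4 = NOT B = NOT T = F
n6 = C OR A = T OR F = T
n7 = n3 XOR n4 = F XOR F = F
n8 = n7 AND n2 = F AND T = F
n9 = n6 NOR n8 = T NOR F = F
n10 = B NAND n9 = T NAND F = T

n1 = T  n6 = T  n8 = F  n10 = T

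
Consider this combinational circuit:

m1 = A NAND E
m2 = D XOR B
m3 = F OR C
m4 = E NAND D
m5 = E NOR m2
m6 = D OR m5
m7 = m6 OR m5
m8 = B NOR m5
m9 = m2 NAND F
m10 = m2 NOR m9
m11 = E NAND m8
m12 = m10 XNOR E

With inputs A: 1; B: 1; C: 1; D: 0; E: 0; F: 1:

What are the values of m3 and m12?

m3 = 1, m12 = 1

m2 = D XOR B = 0 XOR 1 = 1
m3 = F OR C = 1 OR 1 = 1
m9 = m2 NAND F = 1 NAND 1 = 0
m10 = m2 NOR m9 = 1 NOR 0 = 0
m12 = m10 XNOR E = 0 XNOR 0 = 1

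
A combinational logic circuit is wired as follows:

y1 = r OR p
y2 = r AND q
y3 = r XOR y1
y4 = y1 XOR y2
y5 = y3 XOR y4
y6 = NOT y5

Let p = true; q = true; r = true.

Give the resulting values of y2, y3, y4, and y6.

y2 = true, y3 = false, y4 = false, y6 = true

y1 = r OR p = true OR true = true
y2 = r AND q = true AND true = true
y3 = r XOR y1 = true XOR true = false
y4 = y1 XOR y2 = true XOR true = false
y5 = y3 XOR y4 = false XOR false = false
y6 = NOT y5 = NOT false = true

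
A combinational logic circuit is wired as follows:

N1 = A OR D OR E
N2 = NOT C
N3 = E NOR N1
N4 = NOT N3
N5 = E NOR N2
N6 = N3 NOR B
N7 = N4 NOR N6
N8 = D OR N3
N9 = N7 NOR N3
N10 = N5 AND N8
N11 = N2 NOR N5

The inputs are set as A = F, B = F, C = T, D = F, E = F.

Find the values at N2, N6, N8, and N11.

N2 = F; N6 = F; N8 = T; N11 = F

N1 = A OR D OR E = F OR F OR F = F
N2 = NOT C = NOT T = F
N3 = E NOR N1 = F NOR F = T
N5 = E NOR N2 = F NOR F = T
N6 = N3 NOR B = T NOR F = F
N8 = D OR N3 = F OR T = T
N11 = N2 NOR N5 = F NOR T = F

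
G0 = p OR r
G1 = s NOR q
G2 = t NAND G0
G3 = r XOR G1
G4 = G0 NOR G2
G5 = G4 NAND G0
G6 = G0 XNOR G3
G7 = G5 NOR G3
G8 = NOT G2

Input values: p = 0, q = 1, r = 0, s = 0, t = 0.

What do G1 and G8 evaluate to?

G1 = 0  G8 = 0

G0 = p OR r = 0 OR 0 = 0
G1 = s NOR q = 0 NOR 1 = 0
G2 = t NAND G0 = 0 NAND 0 = 1
G8 = NOT G2 = NOT 1 = 0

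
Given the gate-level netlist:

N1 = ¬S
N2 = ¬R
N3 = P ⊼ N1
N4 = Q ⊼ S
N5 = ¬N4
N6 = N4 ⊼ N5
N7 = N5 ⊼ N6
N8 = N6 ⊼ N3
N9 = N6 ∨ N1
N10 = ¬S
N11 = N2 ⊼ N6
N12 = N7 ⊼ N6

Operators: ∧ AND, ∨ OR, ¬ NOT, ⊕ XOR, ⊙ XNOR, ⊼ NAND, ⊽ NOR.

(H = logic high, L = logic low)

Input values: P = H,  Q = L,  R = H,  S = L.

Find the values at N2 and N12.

N2 = L, N12 = L

N2 = NOT R = NOT H = L
N4 = Q NAND S = L NAND L = H
N5 = NOT N4 = NOT H = L
N6 = N4 NAND N5 = H NAND L = H
N7 = N5 NAND N6 = L NAND H = H
N12 = N7 NAND N6 = H NAND H = L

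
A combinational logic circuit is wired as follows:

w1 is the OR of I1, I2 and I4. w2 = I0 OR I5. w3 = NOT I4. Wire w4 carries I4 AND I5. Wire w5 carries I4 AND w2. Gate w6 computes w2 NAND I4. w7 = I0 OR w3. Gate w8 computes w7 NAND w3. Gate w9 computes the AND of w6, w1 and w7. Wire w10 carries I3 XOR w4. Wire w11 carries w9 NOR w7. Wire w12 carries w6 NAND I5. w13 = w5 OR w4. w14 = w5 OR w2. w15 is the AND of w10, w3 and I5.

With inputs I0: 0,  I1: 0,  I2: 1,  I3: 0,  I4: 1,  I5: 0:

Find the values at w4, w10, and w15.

w4 = 0  w10 = 0  w15 = 0

w3 = NOT I4 = NOT 1 = 0
w4 = I4 AND I5 = 1 AND 0 = 0
w10 = I3 XOR w4 = 0 XOR 0 = 0
w15 = w10 AND w3 AND I5 = 0 AND 0 AND 0 = 0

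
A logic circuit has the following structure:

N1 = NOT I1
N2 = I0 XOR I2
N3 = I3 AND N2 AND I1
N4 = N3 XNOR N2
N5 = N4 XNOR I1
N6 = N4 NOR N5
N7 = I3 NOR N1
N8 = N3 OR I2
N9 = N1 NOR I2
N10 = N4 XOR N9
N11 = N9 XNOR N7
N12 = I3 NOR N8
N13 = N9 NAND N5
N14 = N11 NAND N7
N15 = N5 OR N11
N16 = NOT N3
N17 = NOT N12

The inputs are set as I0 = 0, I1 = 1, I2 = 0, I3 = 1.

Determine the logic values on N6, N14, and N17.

N1 = NOT I1 = NOT 1 = 0
N2 = I0 XOR I2 = 0 XOR 0 = 0
N3 = I3 AND N2 AND I1 = 1 AND 0 AND 1 = 0
N4 = N3 XNOR N2 = 0 XNOR 0 = 1
N5 = N4 XNOR I1 = 1 XNOR 1 = 1
N6 = N4 NOR N5 = 1 NOR 1 = 0
N7 = I3 NOR N1 = 1 NOR 0 = 0
N8 = N3 OR I2 = 0 OR 0 = 0
N9 = N1 NOR I2 = 0 NOR 0 = 1
N11 = N9 XNOR N7 = 1 XNOR 0 = 0
N12 = I3 NOR N8 = 1 NOR 0 = 0
N14 = N11 NAND N7 = 0 NAND 0 = 1
N17 = NOT N12 = NOT 0 = 1

N6 = 0  N14 = 1  N17 = 1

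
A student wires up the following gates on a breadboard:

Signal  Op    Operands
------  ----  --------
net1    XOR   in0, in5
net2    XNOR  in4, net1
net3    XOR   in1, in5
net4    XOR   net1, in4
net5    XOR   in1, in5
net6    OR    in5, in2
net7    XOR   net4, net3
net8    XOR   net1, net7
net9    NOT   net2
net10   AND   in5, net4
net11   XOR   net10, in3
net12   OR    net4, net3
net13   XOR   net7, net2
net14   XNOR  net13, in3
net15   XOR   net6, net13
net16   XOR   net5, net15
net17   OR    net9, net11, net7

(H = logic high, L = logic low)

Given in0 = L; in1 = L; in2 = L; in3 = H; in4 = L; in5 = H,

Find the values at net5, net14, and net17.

net1 = in0 XOR in5 = L XOR H = H
net2 = in4 XNOR net1 = L XNOR H = L
net3 = in1 XOR in5 = L XOR H = H
net4 = net1 XOR in4 = H XOR L = H
net5 = in1 XOR in5 = L XOR H = H
net7 = net4 XOR net3 = H XOR H = L
net9 = NOT net2 = NOT L = H
net10 = in5 AND net4 = H AND H = H
net11 = net10 XOR in3 = H XOR H = L
net13 = net7 XOR net2 = L XOR L = L
net14 = net13 XNOR in3 = L XNOR H = L
net17 = net9 OR net11 OR net7 = H OR L OR L = H

net5 = H, net14 = L, net17 = H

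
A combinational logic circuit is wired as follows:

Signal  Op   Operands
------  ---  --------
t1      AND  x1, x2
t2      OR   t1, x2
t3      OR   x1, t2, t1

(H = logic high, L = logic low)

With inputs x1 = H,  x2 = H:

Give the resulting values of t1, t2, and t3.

t1 = H, t2 = H, t3 = H

t1 = x1 AND x2 = H AND H = H
t2 = t1 OR x2 = H OR H = H
t3 = x1 OR t2 OR t1 = H OR H OR H = H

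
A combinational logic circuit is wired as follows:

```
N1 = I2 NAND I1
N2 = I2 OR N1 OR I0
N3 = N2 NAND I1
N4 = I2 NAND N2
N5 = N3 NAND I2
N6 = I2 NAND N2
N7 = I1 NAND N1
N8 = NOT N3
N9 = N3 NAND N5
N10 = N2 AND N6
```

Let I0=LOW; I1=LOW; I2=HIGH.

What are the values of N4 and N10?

N1 = I2 NAND I1 = HIGH NAND LOW = HIGH
N2 = I2 OR N1 OR I0 = HIGH OR HIGH OR LOW = HIGH
N4 = I2 NAND N2 = HIGH NAND HIGH = LOW
N6 = I2 NAND N2 = HIGH NAND HIGH = LOW
N10 = N2 AND N6 = HIGH AND LOW = LOW

N4 = LOW, N10 = LOW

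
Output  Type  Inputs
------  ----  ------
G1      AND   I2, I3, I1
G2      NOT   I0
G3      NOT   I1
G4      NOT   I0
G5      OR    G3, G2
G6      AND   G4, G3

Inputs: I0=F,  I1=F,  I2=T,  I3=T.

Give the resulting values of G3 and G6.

G3 = NOT I1 = NOT F = T
G4 = NOT I0 = NOT F = T
G6 = G4 AND G3 = T AND T = T

G3 = T, G6 = T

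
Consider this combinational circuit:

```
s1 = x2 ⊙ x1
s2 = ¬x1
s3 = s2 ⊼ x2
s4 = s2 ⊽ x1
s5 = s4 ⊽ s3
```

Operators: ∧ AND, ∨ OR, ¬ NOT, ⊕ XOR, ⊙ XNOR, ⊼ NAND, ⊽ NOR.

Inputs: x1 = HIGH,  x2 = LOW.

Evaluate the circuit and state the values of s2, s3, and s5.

s2 = NOT x1 = NOT HIGH = LOW
s3 = s2 NAND x2 = LOW NAND LOW = HIGH
s4 = s2 NOR x1 = LOW NOR HIGH = LOW
s5 = s4 NOR s3 = LOW NOR HIGH = LOW

s2 = LOW; s3 = HIGH; s5 = LOW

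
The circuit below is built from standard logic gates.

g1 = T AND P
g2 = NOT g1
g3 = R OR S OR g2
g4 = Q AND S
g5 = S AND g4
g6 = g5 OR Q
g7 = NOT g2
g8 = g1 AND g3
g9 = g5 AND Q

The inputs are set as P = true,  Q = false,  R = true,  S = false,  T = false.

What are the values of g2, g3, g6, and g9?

g1 = T AND P = false AND true = false
g2 = NOT g1 = NOT false = true
g3 = R OR S OR g2 = true OR false OR true = true
g4 = Q AND S = false AND false = false
g5 = S AND g4 = false AND false = false
g6 = g5 OR Q = false OR false = false
g9 = g5 AND Q = false AND false = false

g2 = true; g3 = true; g6 = false; g9 = false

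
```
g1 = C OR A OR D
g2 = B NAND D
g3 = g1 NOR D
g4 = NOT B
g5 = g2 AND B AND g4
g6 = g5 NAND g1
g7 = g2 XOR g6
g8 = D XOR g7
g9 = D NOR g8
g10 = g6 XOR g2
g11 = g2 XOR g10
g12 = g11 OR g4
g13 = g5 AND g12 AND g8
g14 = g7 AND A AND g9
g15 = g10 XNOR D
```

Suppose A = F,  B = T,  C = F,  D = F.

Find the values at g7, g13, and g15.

g1 = C OR A OR D = F OR F OR F = F
g2 = B NAND D = T NAND F = T
g4 = NOT B = NOT T = F
g5 = g2 AND B AND g4 = T AND T AND F = F
g6 = g5 NAND g1 = F NAND F = T
g7 = g2 XOR g6 = T XOR T = F
g8 = D XOR g7 = F XOR F = F
g10 = g6 XOR g2 = T XOR T = F
g11 = g2 XOR g10 = T XOR F = T
g12 = g11 OR g4 = T OR F = T
g13 = g5 AND g12 AND g8 = F AND T AND F = F
g15 = g10 XNOR D = F XNOR F = T

g7 = F  g13 = F  g15 = T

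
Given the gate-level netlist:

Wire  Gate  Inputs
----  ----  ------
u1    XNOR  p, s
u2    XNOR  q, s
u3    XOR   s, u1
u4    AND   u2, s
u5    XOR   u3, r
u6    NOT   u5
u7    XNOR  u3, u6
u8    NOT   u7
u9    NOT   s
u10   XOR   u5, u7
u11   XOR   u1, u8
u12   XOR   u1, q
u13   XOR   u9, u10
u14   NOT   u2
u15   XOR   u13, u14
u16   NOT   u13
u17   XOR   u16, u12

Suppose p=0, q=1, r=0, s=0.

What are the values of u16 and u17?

u1 = p XNOR s = 0 XNOR 0 = 1
u3 = s XOR u1 = 0 XOR 1 = 1
u5 = u3 XOR r = 1 XOR 0 = 1
u6 = NOT u5 = NOT 1 = 0
u7 = u3 XNOR u6 = 1 XNOR 0 = 0
u9 = NOT s = NOT 0 = 1
u10 = u5 XOR u7 = 1 XOR 0 = 1
u12 = u1 XOR q = 1 XOR 1 = 0
u13 = u9 XOR u10 = 1 XOR 1 = 0
u16 = NOT u13 = NOT 0 = 1
u17 = u16 XOR u12 = 1 XOR 0 = 1

u16 = 1, u17 = 1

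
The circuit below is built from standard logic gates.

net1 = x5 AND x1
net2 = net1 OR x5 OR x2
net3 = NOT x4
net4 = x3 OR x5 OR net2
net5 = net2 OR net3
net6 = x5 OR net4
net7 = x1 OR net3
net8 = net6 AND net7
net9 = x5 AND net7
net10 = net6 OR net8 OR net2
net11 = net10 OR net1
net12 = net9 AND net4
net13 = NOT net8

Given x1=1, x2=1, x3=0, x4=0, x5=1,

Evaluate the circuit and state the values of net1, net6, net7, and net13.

net1 = 1, net6 = 1, net7 = 1, net13 = 0

net1 = x5 AND x1 = 1 AND 1 = 1
net2 = net1 OR x5 OR x2 = 1 OR 1 OR 1 = 1
net3 = NOT x4 = NOT 0 = 1
net4 = x3 OR x5 OR net2 = 0 OR 1 OR 1 = 1
net6 = x5 OR net4 = 1 OR 1 = 1
net7 = x1 OR net3 = 1 OR 1 = 1
net8 = net6 AND net7 = 1 AND 1 = 1
net13 = NOT net8 = NOT 1 = 0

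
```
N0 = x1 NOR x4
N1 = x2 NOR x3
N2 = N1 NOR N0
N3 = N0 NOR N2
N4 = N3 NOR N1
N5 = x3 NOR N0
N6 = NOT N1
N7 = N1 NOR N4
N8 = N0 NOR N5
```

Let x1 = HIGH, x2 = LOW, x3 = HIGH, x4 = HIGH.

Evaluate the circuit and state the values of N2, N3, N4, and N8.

N2 = HIGH, N3 = LOW, N4 = HIGH, N8 = HIGH

N0 = x1 NOR x4 = HIGH NOR HIGH = LOW
N1 = x2 NOR x3 = LOW NOR HIGH = LOW
N2 = N1 NOR N0 = LOW NOR LOW = HIGH
N3 = N0 NOR N2 = LOW NOR HIGH = LOW
N4 = N3 NOR N1 = LOW NOR LOW = HIGH
N5 = x3 NOR N0 = HIGH NOR LOW = LOW
N8 = N0 NOR N5 = LOW NOR LOW = HIGH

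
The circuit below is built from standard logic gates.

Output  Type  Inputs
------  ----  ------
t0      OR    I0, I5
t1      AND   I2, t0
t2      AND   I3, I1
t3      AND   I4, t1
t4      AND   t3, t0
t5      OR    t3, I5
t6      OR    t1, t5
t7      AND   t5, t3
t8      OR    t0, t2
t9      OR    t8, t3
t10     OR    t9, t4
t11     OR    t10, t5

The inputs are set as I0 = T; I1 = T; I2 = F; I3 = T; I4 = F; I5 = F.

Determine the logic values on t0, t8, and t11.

t0 = I0 OR I5 = T OR F = T
t1 = I2 AND t0 = F AND T = F
t2 = I3 AND I1 = T AND T = T
t3 = I4 AND t1 = F AND F = F
t4 = t3 AND t0 = F AND T = F
t5 = t3 OR I5 = F OR F = F
t8 = t0 OR t2 = T OR T = T
t9 = t8 OR t3 = T OR F = T
t10 = t9 OR t4 = T OR F = T
t11 = t10 OR t5 = T OR F = T

t0 = T  t8 = T  t11 = T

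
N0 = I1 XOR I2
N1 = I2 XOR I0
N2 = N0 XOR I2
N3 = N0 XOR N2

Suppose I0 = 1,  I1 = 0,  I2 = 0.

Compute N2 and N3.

N0 = I1 XOR I2 = 0 XOR 0 = 0
N2 = N0 XOR I2 = 0 XOR 0 = 0
N3 = N0 XOR N2 = 0 XOR 0 = 0

N2 = 0; N3 = 0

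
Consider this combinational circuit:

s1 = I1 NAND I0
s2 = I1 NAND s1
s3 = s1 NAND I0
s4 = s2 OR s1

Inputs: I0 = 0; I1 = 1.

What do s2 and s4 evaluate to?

s1 = I1 NAND I0 = 1 NAND 0 = 1
s2 = I1 NAND s1 = 1 NAND 1 = 0
s4 = s2 OR s1 = 0 OR 1 = 1

s2 = 0  s4 = 1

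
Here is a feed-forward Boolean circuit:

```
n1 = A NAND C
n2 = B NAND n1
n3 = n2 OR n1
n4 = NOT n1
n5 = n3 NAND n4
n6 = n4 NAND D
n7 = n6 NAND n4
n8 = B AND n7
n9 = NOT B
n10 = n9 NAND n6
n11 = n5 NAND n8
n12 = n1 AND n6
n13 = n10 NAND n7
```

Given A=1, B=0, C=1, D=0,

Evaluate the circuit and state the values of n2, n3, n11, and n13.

n2 = 1, n3 = 1, n11 = 1, n13 = 1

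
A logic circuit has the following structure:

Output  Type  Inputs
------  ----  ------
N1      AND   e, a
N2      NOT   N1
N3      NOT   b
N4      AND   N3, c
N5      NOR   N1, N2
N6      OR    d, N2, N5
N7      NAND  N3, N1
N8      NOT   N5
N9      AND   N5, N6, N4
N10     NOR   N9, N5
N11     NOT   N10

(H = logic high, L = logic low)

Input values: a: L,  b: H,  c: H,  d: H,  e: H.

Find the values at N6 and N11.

N1 = e AND a = H AND L = L
N2 = NOT N1 = NOT L = H
N3 = NOT b = NOT H = L
N4 = N3 AND c = L AND H = L
N5 = N1 NOR N2 = L NOR H = L
N6 = d OR N2 OR N5 = H OR H OR L = H
N9 = N5 AND N6 AND N4 = L AND H AND L = L
N10 = N9 NOR N5 = L NOR L = H
N11 = NOT N10 = NOT H = L

N6 = H, N11 = L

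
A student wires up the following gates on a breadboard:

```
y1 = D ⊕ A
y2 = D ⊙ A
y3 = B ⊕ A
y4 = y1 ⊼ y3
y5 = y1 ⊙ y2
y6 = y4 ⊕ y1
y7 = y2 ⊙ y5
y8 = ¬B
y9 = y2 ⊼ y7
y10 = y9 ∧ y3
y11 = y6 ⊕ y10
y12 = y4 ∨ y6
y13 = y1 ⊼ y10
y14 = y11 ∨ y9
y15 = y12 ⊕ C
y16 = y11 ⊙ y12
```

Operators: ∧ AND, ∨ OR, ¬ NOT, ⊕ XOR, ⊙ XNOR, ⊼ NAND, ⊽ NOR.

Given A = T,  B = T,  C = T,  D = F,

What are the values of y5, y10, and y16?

y5 = F  y10 = F  y16 = F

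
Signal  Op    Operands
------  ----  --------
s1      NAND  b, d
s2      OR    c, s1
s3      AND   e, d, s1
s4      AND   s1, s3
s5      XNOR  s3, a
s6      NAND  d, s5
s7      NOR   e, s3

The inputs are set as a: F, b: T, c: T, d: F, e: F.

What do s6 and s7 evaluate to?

s1 = b NAND d = T NAND F = T
s3 = e AND d AND s1 = F AND F AND T = F
s5 = s3 XNOR a = F XNOR F = T
s6 = d NAND s5 = F NAND T = T
s7 = e NOR s3 = F NOR F = T

s6 = T; s7 = T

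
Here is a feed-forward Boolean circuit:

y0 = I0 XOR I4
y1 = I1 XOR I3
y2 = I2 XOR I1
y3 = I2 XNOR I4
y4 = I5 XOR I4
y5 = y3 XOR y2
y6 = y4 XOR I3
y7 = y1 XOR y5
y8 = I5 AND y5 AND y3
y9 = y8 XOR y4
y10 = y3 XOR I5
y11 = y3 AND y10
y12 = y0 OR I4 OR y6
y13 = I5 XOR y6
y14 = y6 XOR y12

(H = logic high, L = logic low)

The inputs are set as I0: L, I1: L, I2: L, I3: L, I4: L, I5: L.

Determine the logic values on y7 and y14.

y7 = H, y14 = L

y0 = I0 XOR I4 = L XOR L = L
y1 = I1 XOR I3 = L XOR L = L
y2 = I2 XOR I1 = L XOR L = L
y3 = I2 XNOR I4 = L XNOR L = H
y4 = I5 XOR I4 = L XOR L = L
y5 = y3 XOR y2 = H XOR L = H
y6 = y4 XOR I3 = L XOR L = L
y7 = y1 XOR y5 = L XOR H = H
y12 = y0 OR I4 OR y6 = L OR L OR L = L
y14 = y6 XOR y12 = L XOR L = L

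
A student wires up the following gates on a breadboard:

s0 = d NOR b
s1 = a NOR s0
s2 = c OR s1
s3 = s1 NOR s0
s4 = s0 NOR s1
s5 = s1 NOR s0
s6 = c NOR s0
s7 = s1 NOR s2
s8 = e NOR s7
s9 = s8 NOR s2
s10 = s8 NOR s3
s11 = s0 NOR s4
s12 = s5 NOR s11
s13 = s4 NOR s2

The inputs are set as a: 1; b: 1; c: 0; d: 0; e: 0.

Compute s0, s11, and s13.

s0 = 0, s11 = 0, s13 = 0

s0 = d NOR b = 0 NOR 1 = 0
s1 = a NOR s0 = 1 NOR 0 = 0
s2 = c OR s1 = 0 OR 0 = 0
s4 = s0 NOR s1 = 0 NOR 0 = 1
s11 = s0 NOR s4 = 0 NOR 1 = 0
s13 = s4 NOR s2 = 1 NOR 0 = 0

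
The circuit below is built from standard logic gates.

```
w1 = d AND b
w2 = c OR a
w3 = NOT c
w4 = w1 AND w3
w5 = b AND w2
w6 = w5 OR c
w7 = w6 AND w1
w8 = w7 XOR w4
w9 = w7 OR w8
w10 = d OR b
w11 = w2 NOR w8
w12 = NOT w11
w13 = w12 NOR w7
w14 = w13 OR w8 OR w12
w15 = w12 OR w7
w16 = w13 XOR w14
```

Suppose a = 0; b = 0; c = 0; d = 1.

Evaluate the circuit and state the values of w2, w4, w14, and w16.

w2 = 0; w4 = 0; w14 = 1; w16 = 0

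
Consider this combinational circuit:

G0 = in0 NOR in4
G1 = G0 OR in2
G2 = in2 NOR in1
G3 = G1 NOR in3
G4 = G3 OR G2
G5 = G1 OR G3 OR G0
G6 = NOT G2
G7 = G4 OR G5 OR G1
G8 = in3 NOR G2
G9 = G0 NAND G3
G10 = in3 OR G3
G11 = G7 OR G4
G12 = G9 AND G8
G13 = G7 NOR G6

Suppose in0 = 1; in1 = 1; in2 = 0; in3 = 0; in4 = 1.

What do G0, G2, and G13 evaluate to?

G0 = 0; G2 = 0; G13 = 0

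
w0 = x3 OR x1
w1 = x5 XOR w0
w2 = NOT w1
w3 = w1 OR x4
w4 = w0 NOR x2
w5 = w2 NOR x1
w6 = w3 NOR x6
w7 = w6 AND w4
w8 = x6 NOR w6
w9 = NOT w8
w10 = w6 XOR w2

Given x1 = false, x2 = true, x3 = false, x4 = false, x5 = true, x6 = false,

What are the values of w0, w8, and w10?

w0 = x3 OR x1 = false OR false = false
w1 = x5 XOR w0 = true XOR false = true
w2 = NOT w1 = NOT true = false
w3 = w1 OR x4 = true OR false = true
w6 = w3 NOR x6 = true NOR false = false
w8 = x6 NOR w6 = false NOR false = true
w10 = w6 XOR w2 = false XOR false = false

w0 = false, w8 = true, w10 = false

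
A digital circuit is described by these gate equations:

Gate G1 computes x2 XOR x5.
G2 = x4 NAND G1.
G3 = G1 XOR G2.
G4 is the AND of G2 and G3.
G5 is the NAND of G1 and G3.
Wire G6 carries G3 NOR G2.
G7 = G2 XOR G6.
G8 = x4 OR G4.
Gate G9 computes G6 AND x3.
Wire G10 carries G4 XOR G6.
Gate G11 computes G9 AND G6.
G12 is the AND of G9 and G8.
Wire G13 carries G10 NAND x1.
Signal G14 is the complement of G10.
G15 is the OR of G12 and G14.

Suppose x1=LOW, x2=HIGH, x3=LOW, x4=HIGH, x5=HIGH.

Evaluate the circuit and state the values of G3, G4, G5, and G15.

G1 = x2 XOR x5 = HIGH XOR HIGH = LOW
G2 = x4 NAND G1 = HIGH NAND LOW = HIGH
G3 = G1 XOR G2 = LOW XOR HIGH = HIGH
G4 = G2 AND G3 = HIGH AND HIGH = HIGH
G5 = G1 NAND G3 = LOW NAND HIGH = HIGH
G6 = G3 NOR G2 = HIGH NOR HIGH = LOW
G8 = x4 OR G4 = HIGH OR HIGH = HIGH
G9 = G6 AND x3 = LOW AND LOW = LOW
G10 = G4 XOR G6 = HIGH XOR LOW = HIGH
G12 = G9 AND G8 = LOW AND HIGH = LOW
G14 = NOT G10 = NOT HIGH = LOW
G15 = G12 OR G14 = LOW OR LOW = LOW

G3 = HIGH; G4 = HIGH; G5 = HIGH; G15 = LOW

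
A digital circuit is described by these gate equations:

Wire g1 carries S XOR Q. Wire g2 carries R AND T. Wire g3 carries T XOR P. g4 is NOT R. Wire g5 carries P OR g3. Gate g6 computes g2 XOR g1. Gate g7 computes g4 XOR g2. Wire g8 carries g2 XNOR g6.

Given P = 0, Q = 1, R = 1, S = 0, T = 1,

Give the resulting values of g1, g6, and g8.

g1 = 1; g6 = 0; g8 = 0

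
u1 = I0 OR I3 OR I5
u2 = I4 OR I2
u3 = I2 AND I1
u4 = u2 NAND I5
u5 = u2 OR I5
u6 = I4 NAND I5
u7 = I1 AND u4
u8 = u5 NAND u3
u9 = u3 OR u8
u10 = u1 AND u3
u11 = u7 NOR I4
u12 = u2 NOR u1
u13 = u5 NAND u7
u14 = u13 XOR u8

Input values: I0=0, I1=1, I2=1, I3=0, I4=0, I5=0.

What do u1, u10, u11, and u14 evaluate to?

u1 = 0  u10 = 0  u11 = 0  u14 = 0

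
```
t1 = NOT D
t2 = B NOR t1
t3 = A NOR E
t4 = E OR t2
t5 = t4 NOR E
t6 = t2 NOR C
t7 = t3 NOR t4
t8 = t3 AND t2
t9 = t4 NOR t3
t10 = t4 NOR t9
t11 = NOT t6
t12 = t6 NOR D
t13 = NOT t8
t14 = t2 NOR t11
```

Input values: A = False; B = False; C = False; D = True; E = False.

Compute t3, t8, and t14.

t3 = True; t8 = True; t14 = False

t1 = NOT D = NOT True = False
t2 = B NOR t1 = False NOR False = True
t3 = A NOR E = False NOR False = True
t6 = t2 NOR C = True NOR False = False
t8 = t3 AND t2 = True AND True = True
t11 = NOT t6 = NOT False = True
t14 = t2 NOR t11 = True NOR True = False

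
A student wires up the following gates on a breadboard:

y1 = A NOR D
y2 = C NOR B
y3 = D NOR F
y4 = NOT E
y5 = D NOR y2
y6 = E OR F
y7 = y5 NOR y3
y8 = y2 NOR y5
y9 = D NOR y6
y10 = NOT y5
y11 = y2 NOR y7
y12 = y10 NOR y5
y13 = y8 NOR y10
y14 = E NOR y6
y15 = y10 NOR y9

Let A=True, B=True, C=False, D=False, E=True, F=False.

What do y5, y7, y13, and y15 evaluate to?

y2 = C NOR B = False NOR True = False
y3 = D NOR F = False NOR False = True
y5 = D NOR y2 = False NOR False = True
y6 = E OR F = True OR False = True
y7 = y5 NOR y3 = True NOR True = False
y8 = y2 NOR y5 = False NOR True = False
y9 = D NOR y6 = False NOR True = False
y10 = NOT y5 = NOT True = False
y13 = y8 NOR y10 = False NOR False = True
y15 = y10 NOR y9 = False NOR False = True

y5 = True, y7 = False, y13 = True, y15 = True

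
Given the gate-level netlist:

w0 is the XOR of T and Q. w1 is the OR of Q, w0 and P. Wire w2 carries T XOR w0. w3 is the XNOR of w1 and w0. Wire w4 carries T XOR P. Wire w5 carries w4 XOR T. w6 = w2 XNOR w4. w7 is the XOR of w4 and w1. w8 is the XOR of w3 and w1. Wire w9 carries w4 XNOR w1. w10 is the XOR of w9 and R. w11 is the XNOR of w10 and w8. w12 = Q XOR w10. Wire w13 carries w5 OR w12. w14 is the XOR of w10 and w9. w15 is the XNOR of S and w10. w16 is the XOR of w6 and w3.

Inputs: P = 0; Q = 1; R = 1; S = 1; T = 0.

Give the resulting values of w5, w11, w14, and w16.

w5 = 0, w11 = 0, w14 = 1, w16 = 1

w0 = T XOR Q = 0 XOR 1 = 1
w1 = Q OR w0 OR P = 1 OR 1 OR 0 = 1
w2 = T XOR w0 = 0 XOR 1 = 1
w3 = w1 XNOR w0 = 1 XNOR 1 = 1
w4 = T XOR P = 0 XOR 0 = 0
w5 = w4 XOR T = 0 XOR 0 = 0
w6 = w2 XNOR w4 = 1 XNOR 0 = 0
w8 = w3 XOR w1 = 1 XOR 1 = 0
w9 = w4 XNOR w1 = 0 XNOR 1 = 0
w10 = w9 XOR R = 0 XOR 1 = 1
w11 = w10 XNOR w8 = 1 XNOR 0 = 0
w14 = w10 XOR w9 = 1 XOR 0 = 1
w16 = w6 XOR w3 = 0 XOR 1 = 1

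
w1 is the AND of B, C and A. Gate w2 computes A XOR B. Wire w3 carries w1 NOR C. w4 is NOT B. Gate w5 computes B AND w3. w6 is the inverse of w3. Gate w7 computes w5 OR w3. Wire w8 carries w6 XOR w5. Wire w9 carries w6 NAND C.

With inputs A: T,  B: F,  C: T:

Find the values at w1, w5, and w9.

w1 = B AND C AND A = F AND T AND T = F
w3 = w1 NOR C = F NOR T = F
w5 = B AND w3 = F AND F = F
w6 = NOT w3 = NOT F = T
w9 = w6 NAND C = T NAND T = F

w1 = F  w5 = F  w9 = F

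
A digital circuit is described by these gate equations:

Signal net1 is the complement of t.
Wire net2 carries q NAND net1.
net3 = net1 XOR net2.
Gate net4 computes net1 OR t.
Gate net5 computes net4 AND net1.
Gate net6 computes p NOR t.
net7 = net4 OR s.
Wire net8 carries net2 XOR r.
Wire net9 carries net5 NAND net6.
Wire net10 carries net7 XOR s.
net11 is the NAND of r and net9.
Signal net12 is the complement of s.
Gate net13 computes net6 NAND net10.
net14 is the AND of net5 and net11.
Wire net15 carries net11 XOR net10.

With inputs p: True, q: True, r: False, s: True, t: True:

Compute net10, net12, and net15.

net1 = NOT t = NOT True = False
net4 = net1 OR t = False OR True = True
net5 = net4 AND net1 = True AND False = False
net6 = p NOR t = True NOR True = False
net7 = net4 OR s = True OR True = True
net9 = net5 NAND net6 = False NAND False = True
net10 = net7 XOR s = True XOR True = False
net11 = r NAND net9 = False NAND True = True
net12 = NOT s = NOT True = False
net15 = net11 XOR net10 = True XOR False = True

net10 = False; net12 = False; net15 = True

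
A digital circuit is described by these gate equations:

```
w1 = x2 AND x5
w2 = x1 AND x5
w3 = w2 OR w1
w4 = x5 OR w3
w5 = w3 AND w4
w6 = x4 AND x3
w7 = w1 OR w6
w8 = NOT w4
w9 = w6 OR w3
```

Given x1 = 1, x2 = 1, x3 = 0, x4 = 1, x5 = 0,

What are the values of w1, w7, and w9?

w1 = x2 AND x5 = 1 AND 0 = 0
w2 = x1 AND x5 = 1 AND 0 = 0
w3 = w2 OR w1 = 0 OR 0 = 0
w6 = x4 AND x3 = 1 AND 0 = 0
w7 = w1 OR w6 = 0 OR 0 = 0
w9 = w6 OR w3 = 0 OR 0 = 0

w1 = 0  w7 = 0  w9 = 0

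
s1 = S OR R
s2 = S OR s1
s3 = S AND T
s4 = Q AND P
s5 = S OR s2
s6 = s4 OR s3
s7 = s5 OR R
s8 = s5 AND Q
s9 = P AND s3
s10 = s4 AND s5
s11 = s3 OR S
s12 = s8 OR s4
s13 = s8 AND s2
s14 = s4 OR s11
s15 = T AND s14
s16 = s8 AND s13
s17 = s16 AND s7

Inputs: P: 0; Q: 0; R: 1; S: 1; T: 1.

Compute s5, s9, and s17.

s1 = S OR R = 1 OR 1 = 1
s2 = S OR s1 = 1 OR 1 = 1
s3 = S AND T = 1 AND 1 = 1
s5 = S OR s2 = 1 OR 1 = 1
s7 = s5 OR R = 1 OR 1 = 1
s8 = s5 AND Q = 1 AND 0 = 0
s9 = P AND s3 = 0 AND 1 = 0
s13 = s8 AND s2 = 0 AND 1 = 0
s16 = s8 AND s13 = 0 AND 0 = 0
s17 = s16 AND s7 = 0 AND 1 = 0

s5 = 1  s9 = 0  s17 = 0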